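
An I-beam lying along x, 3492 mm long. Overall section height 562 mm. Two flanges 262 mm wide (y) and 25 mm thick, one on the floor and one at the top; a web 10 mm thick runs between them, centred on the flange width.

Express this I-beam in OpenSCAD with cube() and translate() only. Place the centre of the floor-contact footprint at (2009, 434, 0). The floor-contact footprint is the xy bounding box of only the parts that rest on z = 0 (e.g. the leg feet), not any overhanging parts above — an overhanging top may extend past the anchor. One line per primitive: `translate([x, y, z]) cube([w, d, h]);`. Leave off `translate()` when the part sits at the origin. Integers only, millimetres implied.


translate([263, 303, 0]) cube([3492, 262, 25]);
translate([263, 429, 25]) cube([3492, 10, 512]);
translate([263, 303, 537]) cube([3492, 262, 25]);


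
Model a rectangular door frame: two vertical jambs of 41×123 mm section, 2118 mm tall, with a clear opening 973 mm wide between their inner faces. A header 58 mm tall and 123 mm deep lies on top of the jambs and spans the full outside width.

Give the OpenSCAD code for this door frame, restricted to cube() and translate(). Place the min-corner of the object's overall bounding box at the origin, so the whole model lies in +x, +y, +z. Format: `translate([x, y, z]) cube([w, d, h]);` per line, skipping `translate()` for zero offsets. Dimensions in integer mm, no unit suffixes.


cube([41, 123, 2118]);
translate([1014, 0, 0]) cube([41, 123, 2118]);
translate([0, 0, 2118]) cube([1055, 123, 58]);


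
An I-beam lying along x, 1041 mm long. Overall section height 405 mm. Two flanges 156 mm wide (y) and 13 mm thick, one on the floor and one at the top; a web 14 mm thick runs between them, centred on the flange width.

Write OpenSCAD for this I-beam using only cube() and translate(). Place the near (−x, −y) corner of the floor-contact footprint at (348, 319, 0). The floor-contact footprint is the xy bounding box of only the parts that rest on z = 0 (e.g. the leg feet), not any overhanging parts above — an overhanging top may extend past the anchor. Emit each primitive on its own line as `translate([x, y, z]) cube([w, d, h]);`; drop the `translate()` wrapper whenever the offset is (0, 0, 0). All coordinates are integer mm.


translate([348, 319, 0]) cube([1041, 156, 13]);
translate([348, 390, 13]) cube([1041, 14, 379]);
translate([348, 319, 392]) cube([1041, 156, 13]);


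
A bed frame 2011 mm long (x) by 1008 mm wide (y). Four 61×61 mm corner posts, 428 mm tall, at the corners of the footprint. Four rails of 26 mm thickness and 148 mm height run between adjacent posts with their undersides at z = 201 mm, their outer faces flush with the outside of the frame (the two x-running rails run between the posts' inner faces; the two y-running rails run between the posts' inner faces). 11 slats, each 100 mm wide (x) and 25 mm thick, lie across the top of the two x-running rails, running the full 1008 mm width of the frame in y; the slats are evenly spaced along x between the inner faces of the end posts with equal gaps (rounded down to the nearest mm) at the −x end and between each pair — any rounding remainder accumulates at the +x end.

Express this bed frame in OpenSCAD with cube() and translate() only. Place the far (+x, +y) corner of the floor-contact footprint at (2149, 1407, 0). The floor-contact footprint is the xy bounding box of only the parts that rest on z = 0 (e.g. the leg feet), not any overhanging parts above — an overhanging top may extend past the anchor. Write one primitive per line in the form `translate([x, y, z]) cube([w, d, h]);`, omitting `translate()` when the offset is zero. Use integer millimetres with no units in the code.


translate([138, 399, 0]) cube([61, 61, 428]);
translate([138, 1346, 0]) cube([61, 61, 428]);
translate([2088, 399, 0]) cube([61, 61, 428]);
translate([2088, 1346, 0]) cube([61, 61, 428]);
translate([199, 399, 201]) cube([1889, 26, 148]);
translate([199, 1381, 201]) cube([1889, 26, 148]);
translate([138, 460, 201]) cube([26, 886, 148]);
translate([2123, 460, 201]) cube([26, 886, 148]);
translate([264, 399, 349]) cube([100, 1008, 25]);
translate([429, 399, 349]) cube([100, 1008, 25]);
translate([594, 399, 349]) cube([100, 1008, 25]);
translate([759, 399, 349]) cube([100, 1008, 25]);
translate([924, 399, 349]) cube([100, 1008, 25]);
translate([1089, 399, 349]) cube([100, 1008, 25]);
translate([1254, 399, 349]) cube([100, 1008, 25]);
translate([1419, 399, 349]) cube([100, 1008, 25]);
translate([1584, 399, 349]) cube([100, 1008, 25]);
translate([1749, 399, 349]) cube([100, 1008, 25]);
translate([1914, 399, 349]) cube([100, 1008, 25]);


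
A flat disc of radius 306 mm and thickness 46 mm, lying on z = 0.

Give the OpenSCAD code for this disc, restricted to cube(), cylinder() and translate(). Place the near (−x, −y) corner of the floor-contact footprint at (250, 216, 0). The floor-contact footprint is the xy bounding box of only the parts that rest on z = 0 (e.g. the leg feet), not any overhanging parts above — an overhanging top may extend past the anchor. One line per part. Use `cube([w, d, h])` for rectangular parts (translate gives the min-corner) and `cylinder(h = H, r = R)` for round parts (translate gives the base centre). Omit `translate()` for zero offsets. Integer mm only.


translate([556, 522, 0]) cylinder(h = 46, r = 306);


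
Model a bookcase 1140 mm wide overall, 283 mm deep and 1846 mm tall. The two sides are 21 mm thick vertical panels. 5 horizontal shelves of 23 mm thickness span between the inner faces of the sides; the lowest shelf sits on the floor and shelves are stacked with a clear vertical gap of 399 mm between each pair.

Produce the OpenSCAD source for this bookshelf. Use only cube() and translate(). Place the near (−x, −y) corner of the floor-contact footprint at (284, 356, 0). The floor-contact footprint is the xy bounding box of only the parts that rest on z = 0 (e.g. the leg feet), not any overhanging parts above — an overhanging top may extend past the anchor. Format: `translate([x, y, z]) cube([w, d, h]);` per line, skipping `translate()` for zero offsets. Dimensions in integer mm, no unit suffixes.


translate([284, 356, 0]) cube([21, 283, 1846]);
translate([1403, 356, 0]) cube([21, 283, 1846]);
translate([305, 356, 0]) cube([1098, 283, 23]);
translate([305, 356, 422]) cube([1098, 283, 23]);
translate([305, 356, 844]) cube([1098, 283, 23]);
translate([305, 356, 1266]) cube([1098, 283, 23]);
translate([305, 356, 1688]) cube([1098, 283, 23]);


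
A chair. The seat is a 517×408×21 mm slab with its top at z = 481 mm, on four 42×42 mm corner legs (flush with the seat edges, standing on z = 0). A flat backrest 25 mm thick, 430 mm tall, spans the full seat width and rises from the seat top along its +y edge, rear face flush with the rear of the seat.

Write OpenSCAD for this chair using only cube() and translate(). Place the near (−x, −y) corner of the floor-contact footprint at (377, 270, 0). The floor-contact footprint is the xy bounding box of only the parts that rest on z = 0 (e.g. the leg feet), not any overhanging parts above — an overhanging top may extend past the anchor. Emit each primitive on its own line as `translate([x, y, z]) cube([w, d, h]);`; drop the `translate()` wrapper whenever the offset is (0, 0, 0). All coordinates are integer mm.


translate([377, 270, 460]) cube([517, 408, 21]);
translate([377, 270, 0]) cube([42, 42, 460]);
translate([852, 270, 0]) cube([42, 42, 460]);
translate([377, 636, 0]) cube([42, 42, 460]);
translate([852, 636, 0]) cube([42, 42, 460]);
translate([377, 653, 481]) cube([517, 25, 430]);


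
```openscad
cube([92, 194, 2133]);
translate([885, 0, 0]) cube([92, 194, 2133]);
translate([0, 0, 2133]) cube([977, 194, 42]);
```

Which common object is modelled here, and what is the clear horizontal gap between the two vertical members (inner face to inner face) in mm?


A door frame. The clear opening width is 793 mm.

Two 2133 mm tall posts with a header on top — a door frame. The left jamb is 92 mm wide at x = 0; the right jamb starts at x = 885. The clear opening is 885 − 92 = 793 mm.


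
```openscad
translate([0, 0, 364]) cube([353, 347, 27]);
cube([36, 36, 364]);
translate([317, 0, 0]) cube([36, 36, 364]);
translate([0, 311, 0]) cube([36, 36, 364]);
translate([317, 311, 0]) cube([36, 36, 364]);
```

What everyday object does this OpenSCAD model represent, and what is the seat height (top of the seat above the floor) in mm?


A stool. The seat height is 391 mm.

A 353×347×27 slab at z = 364 on four corner posts — a stool. The seat top is 364 + 27 = 391 mm.


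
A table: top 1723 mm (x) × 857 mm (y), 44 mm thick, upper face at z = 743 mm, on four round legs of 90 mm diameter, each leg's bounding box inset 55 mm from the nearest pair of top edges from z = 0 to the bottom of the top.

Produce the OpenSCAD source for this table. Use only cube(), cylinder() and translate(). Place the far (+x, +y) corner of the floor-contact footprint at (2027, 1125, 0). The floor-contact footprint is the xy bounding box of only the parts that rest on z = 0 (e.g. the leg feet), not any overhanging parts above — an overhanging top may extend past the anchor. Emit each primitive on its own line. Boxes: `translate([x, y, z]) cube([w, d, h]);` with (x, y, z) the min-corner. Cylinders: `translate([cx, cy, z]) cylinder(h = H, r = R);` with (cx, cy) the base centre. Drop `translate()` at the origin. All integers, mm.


translate([359, 323, 699]) cube([1723, 857, 44]);
translate([459, 423, 0]) cylinder(h = 699, r = 45);
translate([1982, 423, 0]) cylinder(h = 699, r = 45);
translate([459, 1080, 0]) cylinder(h = 699, r = 45);
translate([1982, 1080, 0]) cylinder(h = 699, r = 45);


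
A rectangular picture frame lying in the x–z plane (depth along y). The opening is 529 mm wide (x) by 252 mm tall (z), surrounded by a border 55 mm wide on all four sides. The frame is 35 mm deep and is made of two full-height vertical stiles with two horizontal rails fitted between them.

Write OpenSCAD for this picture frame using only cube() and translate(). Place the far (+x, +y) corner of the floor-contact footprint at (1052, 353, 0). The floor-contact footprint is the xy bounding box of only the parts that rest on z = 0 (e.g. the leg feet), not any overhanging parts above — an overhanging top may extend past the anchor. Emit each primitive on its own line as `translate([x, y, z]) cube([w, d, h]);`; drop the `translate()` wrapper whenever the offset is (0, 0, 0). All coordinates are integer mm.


translate([413, 318, 0]) cube([55, 35, 362]);
translate([997, 318, 0]) cube([55, 35, 362]);
translate([468, 318, 0]) cube([529, 35, 55]);
translate([468, 318, 307]) cube([529, 35, 55]);


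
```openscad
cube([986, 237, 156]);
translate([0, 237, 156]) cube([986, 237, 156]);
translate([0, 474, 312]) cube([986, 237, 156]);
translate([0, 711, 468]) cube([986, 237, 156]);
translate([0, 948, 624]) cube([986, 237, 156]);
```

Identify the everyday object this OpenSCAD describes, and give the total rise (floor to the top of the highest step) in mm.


A staircase. The total rise is 780 mm.

5 identical blocks, each offset up and back from the previous — a staircase. Each step is 156 mm tall and there are 5 of them, so the total rise is 5 × 156 = 780 mm.


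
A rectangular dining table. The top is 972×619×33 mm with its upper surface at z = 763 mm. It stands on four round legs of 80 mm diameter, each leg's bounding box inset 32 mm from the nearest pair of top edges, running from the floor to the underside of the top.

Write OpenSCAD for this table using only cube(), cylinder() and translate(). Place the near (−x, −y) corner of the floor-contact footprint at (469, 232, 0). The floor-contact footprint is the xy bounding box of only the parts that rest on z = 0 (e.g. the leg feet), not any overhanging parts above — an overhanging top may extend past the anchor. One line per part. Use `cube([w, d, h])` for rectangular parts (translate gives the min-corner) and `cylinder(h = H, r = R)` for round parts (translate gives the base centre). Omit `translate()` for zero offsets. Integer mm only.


translate([437, 200, 730]) cube([972, 619, 33]);
translate([509, 272, 0]) cylinder(h = 730, r = 40);
translate([1337, 272, 0]) cylinder(h = 730, r = 40);
translate([509, 747, 0]) cylinder(h = 730, r = 40);
translate([1337, 747, 0]) cylinder(h = 730, r = 40);


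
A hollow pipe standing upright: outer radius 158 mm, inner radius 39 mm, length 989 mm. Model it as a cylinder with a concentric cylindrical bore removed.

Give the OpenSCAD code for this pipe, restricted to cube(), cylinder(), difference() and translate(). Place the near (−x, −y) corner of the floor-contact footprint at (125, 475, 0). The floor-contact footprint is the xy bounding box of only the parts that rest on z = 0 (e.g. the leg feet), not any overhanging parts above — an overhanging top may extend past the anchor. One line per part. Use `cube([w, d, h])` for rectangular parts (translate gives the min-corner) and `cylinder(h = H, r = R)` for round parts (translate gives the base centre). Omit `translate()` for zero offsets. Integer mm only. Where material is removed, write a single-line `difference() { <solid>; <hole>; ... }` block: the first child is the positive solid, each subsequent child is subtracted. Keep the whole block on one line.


difference() { translate([283, 633, 0]) cylinder(h = 989, r = 158); translate([283, 633, 0]) cylinder(h = 989, r = 39); }


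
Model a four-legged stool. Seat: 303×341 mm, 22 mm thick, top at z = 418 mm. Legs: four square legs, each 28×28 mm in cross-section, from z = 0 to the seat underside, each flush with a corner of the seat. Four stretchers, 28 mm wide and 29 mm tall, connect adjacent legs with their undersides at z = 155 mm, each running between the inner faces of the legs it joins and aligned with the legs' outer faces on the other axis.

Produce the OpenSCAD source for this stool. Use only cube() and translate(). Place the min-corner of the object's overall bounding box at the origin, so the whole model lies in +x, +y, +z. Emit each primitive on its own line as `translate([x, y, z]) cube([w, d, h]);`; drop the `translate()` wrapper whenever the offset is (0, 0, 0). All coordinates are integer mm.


translate([0, 0, 396]) cube([303, 341, 22]);
cube([28, 28, 396]);
translate([275, 0, 0]) cube([28, 28, 396]);
translate([0, 313, 0]) cube([28, 28, 396]);
translate([275, 313, 0]) cube([28, 28, 396]);
translate([28, 0, 155]) cube([247, 28, 29]);
translate([28, 313, 155]) cube([247, 28, 29]);
translate([0, 28, 155]) cube([28, 285, 29]);
translate([275, 28, 155]) cube([28, 285, 29]);


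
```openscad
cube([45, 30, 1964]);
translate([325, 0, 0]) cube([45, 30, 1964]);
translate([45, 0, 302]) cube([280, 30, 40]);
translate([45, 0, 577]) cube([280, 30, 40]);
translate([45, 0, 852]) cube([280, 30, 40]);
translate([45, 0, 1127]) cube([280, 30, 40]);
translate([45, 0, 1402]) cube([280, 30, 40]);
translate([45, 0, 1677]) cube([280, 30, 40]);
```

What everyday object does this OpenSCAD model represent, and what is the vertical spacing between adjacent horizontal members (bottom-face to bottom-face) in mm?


A ladder. The rung spacing is 275 mm.

Two tall 45×30 posts with 6 short bars between them — a ladder. Adjacent rungs sit at z = 302 and z = 577, so the spacing is 577 − 302 = 275 mm.


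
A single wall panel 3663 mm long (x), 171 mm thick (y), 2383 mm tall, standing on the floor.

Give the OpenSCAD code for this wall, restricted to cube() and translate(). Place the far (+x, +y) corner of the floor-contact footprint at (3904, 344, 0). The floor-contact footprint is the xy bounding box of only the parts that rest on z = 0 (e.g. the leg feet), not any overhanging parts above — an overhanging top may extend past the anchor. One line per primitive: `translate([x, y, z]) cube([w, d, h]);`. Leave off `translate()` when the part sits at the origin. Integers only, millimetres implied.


translate([241, 173, 0]) cube([3663, 171, 2383]);


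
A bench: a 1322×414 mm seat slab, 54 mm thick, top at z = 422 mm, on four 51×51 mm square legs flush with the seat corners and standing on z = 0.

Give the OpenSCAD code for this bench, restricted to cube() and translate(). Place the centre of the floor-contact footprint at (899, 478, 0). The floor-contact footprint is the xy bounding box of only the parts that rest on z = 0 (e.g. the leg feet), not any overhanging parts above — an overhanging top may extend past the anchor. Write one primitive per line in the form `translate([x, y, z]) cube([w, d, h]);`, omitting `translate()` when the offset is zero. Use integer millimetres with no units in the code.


translate([238, 271, 368]) cube([1322, 414, 54]);
translate([238, 271, 0]) cube([51, 51, 368]);
translate([238, 634, 0]) cube([51, 51, 368]);
translate([1509, 271, 0]) cube([51, 51, 368]);
translate([1509, 634, 0]) cube([51, 51, 368]);


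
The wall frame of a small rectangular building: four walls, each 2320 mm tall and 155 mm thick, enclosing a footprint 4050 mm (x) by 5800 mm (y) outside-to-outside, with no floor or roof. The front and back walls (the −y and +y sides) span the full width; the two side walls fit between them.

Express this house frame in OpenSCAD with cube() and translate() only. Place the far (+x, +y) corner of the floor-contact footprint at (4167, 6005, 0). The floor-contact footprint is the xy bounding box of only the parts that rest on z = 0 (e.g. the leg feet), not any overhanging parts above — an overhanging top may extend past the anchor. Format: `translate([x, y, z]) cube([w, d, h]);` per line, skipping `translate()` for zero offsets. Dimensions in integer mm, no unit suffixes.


translate([117, 205, 0]) cube([4050, 155, 2320]);
translate([117, 5850, 0]) cube([4050, 155, 2320]);
translate([117, 360, 0]) cube([155, 5490, 2320]);
translate([4012, 360, 0]) cube([155, 5490, 2320]);


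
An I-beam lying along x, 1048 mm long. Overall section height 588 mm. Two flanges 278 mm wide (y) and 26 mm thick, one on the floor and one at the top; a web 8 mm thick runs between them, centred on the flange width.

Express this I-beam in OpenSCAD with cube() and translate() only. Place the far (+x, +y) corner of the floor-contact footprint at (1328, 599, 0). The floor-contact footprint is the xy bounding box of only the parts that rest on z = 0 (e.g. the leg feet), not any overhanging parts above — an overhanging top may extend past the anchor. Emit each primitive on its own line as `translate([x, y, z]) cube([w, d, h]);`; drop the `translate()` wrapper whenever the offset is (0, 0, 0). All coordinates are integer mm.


translate([280, 321, 0]) cube([1048, 278, 26]);
translate([280, 456, 26]) cube([1048, 8, 536]);
translate([280, 321, 562]) cube([1048, 278, 26]);


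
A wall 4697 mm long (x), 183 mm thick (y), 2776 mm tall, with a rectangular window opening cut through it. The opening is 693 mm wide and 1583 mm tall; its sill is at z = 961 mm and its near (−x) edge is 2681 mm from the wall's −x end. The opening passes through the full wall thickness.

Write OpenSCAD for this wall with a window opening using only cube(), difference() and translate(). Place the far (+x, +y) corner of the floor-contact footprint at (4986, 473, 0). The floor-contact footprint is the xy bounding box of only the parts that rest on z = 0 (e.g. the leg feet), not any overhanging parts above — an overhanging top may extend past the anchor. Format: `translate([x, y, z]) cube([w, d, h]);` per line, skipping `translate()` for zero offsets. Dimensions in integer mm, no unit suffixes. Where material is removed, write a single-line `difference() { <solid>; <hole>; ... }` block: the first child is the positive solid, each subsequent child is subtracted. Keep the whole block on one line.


difference() { translate([289, 290, 0]) cube([4697, 183, 2776]); translate([2970, 290, 961]) cube([693, 183, 1583]); }


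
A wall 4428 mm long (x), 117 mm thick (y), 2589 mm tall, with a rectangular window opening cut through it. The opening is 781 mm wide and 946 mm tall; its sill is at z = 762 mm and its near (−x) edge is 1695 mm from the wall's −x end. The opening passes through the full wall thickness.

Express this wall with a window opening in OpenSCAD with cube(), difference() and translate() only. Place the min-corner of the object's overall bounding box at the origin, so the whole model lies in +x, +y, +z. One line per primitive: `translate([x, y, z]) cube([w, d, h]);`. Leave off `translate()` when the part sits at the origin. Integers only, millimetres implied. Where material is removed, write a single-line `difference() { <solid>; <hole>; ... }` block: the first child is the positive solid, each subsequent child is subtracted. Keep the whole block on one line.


difference() { cube([4428, 117, 2589]); translate([1695, 0, 762]) cube([781, 117, 946]); }


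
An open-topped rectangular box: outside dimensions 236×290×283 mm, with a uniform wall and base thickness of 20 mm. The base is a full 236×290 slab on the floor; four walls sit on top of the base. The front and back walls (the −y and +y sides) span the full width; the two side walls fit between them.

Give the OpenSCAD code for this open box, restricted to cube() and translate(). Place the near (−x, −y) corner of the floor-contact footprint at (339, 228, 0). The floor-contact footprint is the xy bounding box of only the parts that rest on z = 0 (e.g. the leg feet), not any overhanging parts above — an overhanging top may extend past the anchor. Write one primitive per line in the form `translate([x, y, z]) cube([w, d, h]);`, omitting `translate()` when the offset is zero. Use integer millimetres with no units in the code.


translate([339, 228, 0]) cube([236, 290, 20]);
translate([339, 228, 20]) cube([236, 20, 263]);
translate([339, 498, 20]) cube([236, 20, 263]);
translate([339, 248, 20]) cube([20, 250, 263]);
translate([555, 248, 20]) cube([20, 250, 263]);


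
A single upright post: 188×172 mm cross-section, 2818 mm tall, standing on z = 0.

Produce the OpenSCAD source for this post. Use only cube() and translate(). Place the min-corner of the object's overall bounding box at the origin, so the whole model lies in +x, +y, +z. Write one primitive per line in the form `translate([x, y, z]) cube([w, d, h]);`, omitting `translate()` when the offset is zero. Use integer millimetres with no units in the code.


cube([188, 172, 2818]);


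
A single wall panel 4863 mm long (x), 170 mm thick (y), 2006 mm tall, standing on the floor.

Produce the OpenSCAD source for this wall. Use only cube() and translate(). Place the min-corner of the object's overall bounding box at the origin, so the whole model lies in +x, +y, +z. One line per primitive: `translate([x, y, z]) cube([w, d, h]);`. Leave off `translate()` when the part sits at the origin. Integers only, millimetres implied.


cube([4863, 170, 2006]);


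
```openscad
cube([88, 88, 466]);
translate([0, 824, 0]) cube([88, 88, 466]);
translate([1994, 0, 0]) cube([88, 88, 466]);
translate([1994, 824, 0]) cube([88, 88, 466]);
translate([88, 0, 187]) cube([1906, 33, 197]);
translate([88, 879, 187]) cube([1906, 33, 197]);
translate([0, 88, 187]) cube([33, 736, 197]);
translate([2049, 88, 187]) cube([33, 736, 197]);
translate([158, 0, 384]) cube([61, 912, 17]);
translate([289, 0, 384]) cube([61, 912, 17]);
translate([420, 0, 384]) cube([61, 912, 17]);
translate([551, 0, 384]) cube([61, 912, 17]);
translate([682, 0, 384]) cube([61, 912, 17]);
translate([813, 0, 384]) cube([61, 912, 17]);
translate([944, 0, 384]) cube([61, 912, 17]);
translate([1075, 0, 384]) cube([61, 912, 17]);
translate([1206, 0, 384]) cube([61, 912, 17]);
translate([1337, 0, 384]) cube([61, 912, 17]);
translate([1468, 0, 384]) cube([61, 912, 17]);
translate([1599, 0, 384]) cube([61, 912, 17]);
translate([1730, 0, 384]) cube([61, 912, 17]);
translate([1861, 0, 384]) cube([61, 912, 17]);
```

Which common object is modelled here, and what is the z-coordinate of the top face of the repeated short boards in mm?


A bed frame. The slat-top height is 401 mm.

Four posts, four rails, and a row of slats — a bed frame. Slats sit on the rails at z = 187 + 197 = 384; with slat thickness 17, the top is 401 mm.


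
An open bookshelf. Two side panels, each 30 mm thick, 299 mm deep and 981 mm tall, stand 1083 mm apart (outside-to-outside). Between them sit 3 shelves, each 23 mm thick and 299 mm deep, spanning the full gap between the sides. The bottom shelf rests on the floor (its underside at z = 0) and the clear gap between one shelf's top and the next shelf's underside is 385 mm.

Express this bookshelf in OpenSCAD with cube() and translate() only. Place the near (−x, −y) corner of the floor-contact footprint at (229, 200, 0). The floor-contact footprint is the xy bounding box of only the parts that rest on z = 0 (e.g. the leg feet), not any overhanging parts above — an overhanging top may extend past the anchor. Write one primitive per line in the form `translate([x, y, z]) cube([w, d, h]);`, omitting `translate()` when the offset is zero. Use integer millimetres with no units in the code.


translate([229, 200, 0]) cube([30, 299, 981]);
translate([1282, 200, 0]) cube([30, 299, 981]);
translate([259, 200, 0]) cube([1023, 299, 23]);
translate([259, 200, 408]) cube([1023, 299, 23]);
translate([259, 200, 816]) cube([1023, 299, 23]);


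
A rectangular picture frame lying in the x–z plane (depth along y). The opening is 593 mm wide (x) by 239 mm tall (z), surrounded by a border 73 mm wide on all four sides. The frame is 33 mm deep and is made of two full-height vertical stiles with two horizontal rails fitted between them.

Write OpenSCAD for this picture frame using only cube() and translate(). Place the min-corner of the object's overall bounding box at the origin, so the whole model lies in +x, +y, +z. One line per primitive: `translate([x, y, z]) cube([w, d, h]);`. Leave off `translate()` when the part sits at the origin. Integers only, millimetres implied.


cube([73, 33, 385]);
translate([666, 0, 0]) cube([73, 33, 385]);
translate([73, 0, 0]) cube([593, 33, 73]);
translate([73, 0, 312]) cube([593, 33, 73]);


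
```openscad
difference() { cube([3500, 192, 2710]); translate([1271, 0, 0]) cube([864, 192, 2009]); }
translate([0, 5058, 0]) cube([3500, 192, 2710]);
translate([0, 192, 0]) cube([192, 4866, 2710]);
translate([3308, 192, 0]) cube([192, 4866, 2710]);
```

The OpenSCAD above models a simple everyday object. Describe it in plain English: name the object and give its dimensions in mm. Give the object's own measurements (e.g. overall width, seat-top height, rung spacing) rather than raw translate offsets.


A single room: four walls, each 2710 mm tall and 192 mm thick, enclosing an outside footprint 3500×5250 mm (x × y), no floor or roof. The front and back walls (−y and +y sides) run the full x-width; the side walls fit between their inner faces. A door opening 864 mm wide and 2009 mm tall is cut through the front wall from the floor up, its −x edge 1271 mm from the wall's −x end.


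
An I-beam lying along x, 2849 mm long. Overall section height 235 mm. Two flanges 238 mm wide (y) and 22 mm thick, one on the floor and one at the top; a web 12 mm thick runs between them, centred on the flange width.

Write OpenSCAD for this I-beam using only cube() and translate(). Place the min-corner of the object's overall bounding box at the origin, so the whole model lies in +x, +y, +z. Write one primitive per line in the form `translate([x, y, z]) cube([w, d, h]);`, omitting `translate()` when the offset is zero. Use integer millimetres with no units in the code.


cube([2849, 238, 22]);
translate([0, 113, 22]) cube([2849, 12, 191]);
translate([0, 0, 213]) cube([2849, 238, 22]);


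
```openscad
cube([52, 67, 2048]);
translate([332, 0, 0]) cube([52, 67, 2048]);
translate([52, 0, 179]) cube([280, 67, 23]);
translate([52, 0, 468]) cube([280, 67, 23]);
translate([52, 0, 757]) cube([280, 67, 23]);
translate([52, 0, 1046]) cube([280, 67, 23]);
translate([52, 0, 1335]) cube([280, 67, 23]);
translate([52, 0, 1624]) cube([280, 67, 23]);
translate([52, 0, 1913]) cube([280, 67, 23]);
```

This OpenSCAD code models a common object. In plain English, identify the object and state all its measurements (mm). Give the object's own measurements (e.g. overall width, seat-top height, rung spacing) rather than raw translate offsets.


A straight ladder. Two 52×67 mm vertical rails, 2048 mm tall, stand 384 mm apart (outside-to-outside) with their front faces coplanar on the −y side. 7 rungs, each 67 mm deep and 23 mm tall, span between the inner faces of the rails, front faces flush with the rails. The lowest rung's underside is at z = 179 mm and rungs are spaced 289 mm apart (underside to underside).


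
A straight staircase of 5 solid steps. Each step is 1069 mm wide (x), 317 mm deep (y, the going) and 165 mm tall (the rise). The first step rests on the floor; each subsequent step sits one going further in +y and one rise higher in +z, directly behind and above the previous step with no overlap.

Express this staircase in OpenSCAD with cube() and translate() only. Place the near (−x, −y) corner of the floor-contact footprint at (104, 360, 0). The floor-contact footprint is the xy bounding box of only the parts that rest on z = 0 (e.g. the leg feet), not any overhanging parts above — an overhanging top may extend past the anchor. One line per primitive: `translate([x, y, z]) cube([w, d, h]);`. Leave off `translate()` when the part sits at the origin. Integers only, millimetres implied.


translate([104, 360, 0]) cube([1069, 317, 165]);
translate([104, 677, 165]) cube([1069, 317, 165]);
translate([104, 994, 330]) cube([1069, 317, 165]);
translate([104, 1311, 495]) cube([1069, 317, 165]);
translate([104, 1628, 660]) cube([1069, 317, 165]);


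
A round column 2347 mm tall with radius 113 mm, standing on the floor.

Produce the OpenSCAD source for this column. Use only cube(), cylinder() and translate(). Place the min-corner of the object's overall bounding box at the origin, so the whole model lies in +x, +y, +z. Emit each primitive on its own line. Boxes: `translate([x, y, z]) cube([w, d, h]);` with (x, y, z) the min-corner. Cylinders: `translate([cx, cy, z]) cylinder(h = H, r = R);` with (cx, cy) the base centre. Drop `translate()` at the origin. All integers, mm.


translate([113, 113, 0]) cylinder(h = 2347, r = 113);


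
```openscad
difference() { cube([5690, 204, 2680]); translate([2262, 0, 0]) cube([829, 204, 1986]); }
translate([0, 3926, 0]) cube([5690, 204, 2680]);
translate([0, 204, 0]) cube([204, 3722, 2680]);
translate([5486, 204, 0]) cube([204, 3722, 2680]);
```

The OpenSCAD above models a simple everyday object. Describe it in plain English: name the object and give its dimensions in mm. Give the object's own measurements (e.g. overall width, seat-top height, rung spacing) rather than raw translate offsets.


A single room: four walls, each 2680 mm tall and 204 mm thick, enclosing an outside footprint 5690×4130 mm (x × y), no floor or roof. The front and back walls (−y and +y sides) run the full x-width; the side walls fit between their inner faces. A door opening 829 mm wide and 1986 mm tall is cut through the front wall from the floor up, its −x edge 2262 mm from the wall's −x end.


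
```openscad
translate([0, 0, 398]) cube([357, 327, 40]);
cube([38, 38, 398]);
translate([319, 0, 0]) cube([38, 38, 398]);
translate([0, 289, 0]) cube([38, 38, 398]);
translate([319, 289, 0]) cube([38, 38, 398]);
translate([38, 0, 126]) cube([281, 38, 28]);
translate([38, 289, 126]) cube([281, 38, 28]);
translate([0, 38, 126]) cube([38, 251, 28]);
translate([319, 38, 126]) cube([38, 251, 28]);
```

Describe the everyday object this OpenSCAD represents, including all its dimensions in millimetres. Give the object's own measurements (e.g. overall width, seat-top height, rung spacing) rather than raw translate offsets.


A simple wooden stool: a rectangular seat 357 mm (x) by 327 mm (y), 40 mm thick, top face at z = 438 mm, on four square legs, each 38×38 mm in cross-section. The legs rest on z = 0, each flush with a corner of the seat. Four stretchers, 38 mm wide and 28 mm tall, connect adjacent legs with their undersides at z = 126 mm, each running between the inner faces of the legs it joins and aligned with the legs' outer faces on the other axis.


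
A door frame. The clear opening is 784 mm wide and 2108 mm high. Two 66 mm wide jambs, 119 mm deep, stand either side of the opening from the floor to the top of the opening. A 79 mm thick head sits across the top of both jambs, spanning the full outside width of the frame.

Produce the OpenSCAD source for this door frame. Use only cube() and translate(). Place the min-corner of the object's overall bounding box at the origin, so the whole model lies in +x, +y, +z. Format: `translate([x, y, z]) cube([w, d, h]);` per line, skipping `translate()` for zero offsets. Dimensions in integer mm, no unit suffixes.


cube([66, 119, 2108]);
translate([850, 0, 0]) cube([66, 119, 2108]);
translate([0, 0, 2108]) cube([916, 119, 79]);


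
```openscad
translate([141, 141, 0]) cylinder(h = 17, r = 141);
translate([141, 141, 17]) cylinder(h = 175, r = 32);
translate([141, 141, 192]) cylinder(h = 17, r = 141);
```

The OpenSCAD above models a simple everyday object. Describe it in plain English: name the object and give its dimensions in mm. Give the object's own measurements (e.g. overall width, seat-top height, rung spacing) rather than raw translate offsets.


A spool: two coaxial disc flanges of radius 141 mm and thickness 17 mm, joined by a core cylinder of radius 32 mm and height 175 mm. The lower flange rests on z = 0 and the three cylinders share a vertical axis.


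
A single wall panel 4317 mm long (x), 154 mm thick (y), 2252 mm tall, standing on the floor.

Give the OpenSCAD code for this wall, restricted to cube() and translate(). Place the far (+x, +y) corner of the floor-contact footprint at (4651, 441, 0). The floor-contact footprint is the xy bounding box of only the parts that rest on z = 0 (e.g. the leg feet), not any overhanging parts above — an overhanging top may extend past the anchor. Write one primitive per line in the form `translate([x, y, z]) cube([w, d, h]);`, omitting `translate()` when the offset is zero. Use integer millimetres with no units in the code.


translate([334, 287, 0]) cube([4317, 154, 2252]);


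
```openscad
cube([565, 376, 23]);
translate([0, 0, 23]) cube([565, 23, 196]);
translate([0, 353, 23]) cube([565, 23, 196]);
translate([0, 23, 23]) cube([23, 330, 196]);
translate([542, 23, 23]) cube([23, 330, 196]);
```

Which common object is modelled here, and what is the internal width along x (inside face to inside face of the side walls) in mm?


An open box. The internal width is 519 mm.

A 565×376 base slab with four walls standing on it — an open box. The base is 565 mm wide and the walls are 23 mm thick, so the internal width is 565 − 2 × 23 = 519 mm.


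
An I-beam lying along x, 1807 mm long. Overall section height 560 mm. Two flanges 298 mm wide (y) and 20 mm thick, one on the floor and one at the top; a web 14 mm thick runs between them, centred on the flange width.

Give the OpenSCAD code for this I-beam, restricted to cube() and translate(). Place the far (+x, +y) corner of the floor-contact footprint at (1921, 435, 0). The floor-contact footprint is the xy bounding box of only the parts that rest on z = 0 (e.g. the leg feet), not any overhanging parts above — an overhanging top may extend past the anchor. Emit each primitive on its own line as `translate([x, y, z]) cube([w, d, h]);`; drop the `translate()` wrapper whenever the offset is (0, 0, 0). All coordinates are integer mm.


translate([114, 137, 0]) cube([1807, 298, 20]);
translate([114, 279, 20]) cube([1807, 14, 520]);
translate([114, 137, 540]) cube([1807, 298, 20]);


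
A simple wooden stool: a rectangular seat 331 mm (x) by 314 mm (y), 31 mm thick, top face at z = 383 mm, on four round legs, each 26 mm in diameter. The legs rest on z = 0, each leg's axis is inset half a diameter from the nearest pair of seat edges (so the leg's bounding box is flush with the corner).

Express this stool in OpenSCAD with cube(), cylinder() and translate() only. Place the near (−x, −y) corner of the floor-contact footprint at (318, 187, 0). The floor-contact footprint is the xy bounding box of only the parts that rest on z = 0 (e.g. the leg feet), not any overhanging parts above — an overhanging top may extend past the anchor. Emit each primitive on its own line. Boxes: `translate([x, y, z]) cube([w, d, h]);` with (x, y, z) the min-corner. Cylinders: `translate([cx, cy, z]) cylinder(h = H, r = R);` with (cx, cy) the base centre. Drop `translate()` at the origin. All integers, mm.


// leg_h = 383 - 31 = 352
translate([318, 187, 352]) cube([331, 314, 31]);
translate([331, 200, 0]) cylinder(h = 352, r = 13);
translate([636, 200, 0]) cylinder(h = 352, r = 13);
translate([331, 488, 0]) cylinder(h = 352, r = 13);
translate([636, 488, 0]) cylinder(h = 352, r = 13);


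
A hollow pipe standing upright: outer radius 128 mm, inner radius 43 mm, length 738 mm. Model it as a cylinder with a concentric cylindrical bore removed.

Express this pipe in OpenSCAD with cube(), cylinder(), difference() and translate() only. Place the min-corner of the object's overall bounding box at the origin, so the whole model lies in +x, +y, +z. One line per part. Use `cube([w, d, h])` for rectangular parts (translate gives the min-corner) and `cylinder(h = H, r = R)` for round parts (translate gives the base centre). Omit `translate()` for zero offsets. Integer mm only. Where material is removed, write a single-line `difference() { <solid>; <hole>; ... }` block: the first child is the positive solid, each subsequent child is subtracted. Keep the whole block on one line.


difference() { translate([128, 128, 0]) cylinder(h = 738, r = 128); translate([128, 128, 0]) cylinder(h = 738, r = 43); }


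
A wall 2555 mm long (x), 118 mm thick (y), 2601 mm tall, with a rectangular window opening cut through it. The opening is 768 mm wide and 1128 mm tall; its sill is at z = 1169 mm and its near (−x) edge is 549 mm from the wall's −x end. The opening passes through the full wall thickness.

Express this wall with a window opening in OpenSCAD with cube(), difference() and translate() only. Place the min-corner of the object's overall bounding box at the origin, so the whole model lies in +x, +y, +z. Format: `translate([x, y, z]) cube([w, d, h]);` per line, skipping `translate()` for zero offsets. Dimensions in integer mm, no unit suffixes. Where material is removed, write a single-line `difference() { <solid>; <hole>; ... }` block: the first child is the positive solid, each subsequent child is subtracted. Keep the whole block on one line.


difference() { cube([2555, 118, 2601]); translate([549, 0, 1169]) cube([768, 118, 1128]); }


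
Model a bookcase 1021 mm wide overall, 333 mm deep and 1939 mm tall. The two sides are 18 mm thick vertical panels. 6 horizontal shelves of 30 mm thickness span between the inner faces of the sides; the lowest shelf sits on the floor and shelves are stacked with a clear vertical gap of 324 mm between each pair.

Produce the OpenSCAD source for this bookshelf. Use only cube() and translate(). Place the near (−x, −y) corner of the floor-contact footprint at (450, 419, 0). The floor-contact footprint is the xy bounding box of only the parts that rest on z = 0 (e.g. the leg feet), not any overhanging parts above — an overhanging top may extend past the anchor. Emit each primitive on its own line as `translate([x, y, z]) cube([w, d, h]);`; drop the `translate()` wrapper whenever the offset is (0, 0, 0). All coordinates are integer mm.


translate([450, 419, 0]) cube([18, 333, 1939]);
translate([1453, 419, 0]) cube([18, 333, 1939]);
translate([468, 419, 0]) cube([985, 333, 30]);
translate([468, 419, 354]) cube([985, 333, 30]);
translate([468, 419, 708]) cube([985, 333, 30]);
translate([468, 419, 1062]) cube([985, 333, 30]);
translate([468, 419, 1416]) cube([985, 333, 30]);
translate([468, 419, 1770]) cube([985, 333, 30]);
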